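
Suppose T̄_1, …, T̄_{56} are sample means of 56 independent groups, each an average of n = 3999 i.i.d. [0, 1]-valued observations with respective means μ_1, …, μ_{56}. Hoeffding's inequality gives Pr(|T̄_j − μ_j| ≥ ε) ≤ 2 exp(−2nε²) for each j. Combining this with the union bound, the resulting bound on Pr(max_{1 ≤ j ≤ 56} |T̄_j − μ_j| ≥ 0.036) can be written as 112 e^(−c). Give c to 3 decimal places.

10.365

Union bound over the 56 events: Pr(max_{1 ≤ j ≤ 56} |T̄_j − μ_j| ≥ 0.036) ≤ 56·2·exp(−2nε²) = 112 exp(−2·3999·0.036²).
So c = 2·3999·0.036² = 10.3654.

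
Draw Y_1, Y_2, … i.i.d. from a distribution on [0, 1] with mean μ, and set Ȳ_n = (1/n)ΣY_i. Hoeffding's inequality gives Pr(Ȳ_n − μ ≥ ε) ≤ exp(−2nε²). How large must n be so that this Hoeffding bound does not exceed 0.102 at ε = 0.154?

49

Require exp(−2nε²) ≤ 0.102, i.e. 2nε² ≥ ln(1/0.102) = 2.282782.
So n ≥ 2.282782 / (2·0.154²) = 48.127.
The smallest integer n is 49.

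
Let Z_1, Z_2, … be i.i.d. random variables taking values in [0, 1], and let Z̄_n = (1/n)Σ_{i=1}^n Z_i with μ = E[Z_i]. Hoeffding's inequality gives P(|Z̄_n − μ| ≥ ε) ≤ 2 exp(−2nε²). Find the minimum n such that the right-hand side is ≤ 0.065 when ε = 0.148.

Require 2·exp(−2nε²) ≤ 0.065, i.e. 2nε² ≥ ln(2/0.065) = 3.426515.
So n ≥ 3.426515 / (2·0.148²) = 78.217.
The smallest integer n is 79.

79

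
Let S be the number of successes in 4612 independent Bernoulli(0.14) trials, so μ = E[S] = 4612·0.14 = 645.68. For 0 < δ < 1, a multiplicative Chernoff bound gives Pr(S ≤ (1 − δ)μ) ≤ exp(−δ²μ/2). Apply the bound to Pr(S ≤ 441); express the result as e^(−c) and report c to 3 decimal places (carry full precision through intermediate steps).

Write 441 = (1 − δ)μ, so δ = 1 − 441/645.68 = 0.3169991…
Then the exponent is δ²μ/2 = (μ − 441)²/(2μ) = 32.441691.

32.442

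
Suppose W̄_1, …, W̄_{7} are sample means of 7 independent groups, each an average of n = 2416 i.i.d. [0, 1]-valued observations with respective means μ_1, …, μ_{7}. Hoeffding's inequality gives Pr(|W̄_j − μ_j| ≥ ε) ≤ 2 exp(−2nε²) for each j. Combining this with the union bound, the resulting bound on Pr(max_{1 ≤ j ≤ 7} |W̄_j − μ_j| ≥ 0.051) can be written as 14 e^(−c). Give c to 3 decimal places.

12.568

Union bound over the 7 events: Pr(max_{1 ≤ j ≤ 7} |W̄_j − μ_j| ≥ 0.051) ≤ 7·2·exp(−2nε²) = 14 exp(−2·2416·0.051²).
So c = 2·2416·0.051² = 12.5680.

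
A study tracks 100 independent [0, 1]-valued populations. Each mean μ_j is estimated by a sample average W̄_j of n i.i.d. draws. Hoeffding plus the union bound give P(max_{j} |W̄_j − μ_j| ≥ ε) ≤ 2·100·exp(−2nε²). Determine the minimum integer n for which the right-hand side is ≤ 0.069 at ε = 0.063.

1005

Need 2·100·exp(−2nε²) ≤ 0.069, i.e. exp(−2nε²) ≤ 0.069/200.
So 2nε² ≥ ln(200/0.069) = 7.971966.
Hence n ≥ 7.971966/(2·0.063²) = 1004.279.
The smallest integer n is 1005.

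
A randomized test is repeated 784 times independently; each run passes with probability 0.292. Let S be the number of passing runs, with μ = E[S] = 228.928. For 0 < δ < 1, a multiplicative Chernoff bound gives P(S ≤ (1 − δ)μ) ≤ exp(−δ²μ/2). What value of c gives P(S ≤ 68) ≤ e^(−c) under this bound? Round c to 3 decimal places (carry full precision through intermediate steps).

56.563

Write 68 = (1 − δ)μ, so δ = 1 − 68/228.928 = 0.7029634…
Then the exponent is δ²μ/2 = (μ − 68)²/(2μ) = 56.563245.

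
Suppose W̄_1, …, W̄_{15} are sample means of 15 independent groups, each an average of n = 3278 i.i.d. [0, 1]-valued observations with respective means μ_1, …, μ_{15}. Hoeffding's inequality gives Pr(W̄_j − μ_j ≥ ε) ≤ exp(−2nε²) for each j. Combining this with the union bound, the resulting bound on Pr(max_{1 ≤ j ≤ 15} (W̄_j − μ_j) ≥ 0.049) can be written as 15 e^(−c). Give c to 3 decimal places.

Union bound over the 15 events: Pr(max_{1 ≤ j ≤ 15} (W̄_j − μ_j) ≥ 0.049) ≤ 15·exp(−2nε²) = 15 exp(−2·3278·0.049²).
So c = 2·3278·0.049² = 15.7410.

15.741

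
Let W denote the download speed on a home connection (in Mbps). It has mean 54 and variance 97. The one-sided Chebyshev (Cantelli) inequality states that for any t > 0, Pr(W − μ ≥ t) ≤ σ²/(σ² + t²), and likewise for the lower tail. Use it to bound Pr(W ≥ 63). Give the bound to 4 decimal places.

Here σ² = 97 and t = 9, so σ² + t² = 178.
Cantelli's bound: 97/178 = 0.5449.

0.5449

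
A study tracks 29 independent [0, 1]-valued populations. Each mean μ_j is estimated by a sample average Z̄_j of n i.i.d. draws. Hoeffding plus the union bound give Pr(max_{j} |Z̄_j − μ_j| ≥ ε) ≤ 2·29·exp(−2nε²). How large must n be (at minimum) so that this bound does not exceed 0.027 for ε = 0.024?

Need 2·29·exp(−2nε²) ≤ 0.027, i.e. exp(−2nε²) ≤ 0.027/58.
So 2nε² ≥ ln(58/0.027) = 7.672361.
Hence n ≥ 7.672361/(2·0.024²) = 6660.036.
The smallest integer n is 6661.

6661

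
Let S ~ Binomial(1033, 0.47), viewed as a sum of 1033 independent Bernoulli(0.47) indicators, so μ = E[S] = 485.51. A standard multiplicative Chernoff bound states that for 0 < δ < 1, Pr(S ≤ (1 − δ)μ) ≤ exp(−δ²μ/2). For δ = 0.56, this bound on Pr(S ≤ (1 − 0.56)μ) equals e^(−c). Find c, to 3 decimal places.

76.128

c = δ²μ/2 = 0.56²·485.51/2 = 76.1280.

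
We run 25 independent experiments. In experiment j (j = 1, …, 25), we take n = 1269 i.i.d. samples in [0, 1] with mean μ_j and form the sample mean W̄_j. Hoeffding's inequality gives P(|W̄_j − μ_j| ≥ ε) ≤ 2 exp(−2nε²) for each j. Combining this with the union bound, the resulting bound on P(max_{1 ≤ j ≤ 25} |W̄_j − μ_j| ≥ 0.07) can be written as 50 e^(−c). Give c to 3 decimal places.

Union bound over the 25 events: P(max_{1 ≤ j ≤ 25} |W̄_j − μ_j| ≥ 0.07) ≤ 25·2·exp(−2nε²) = 50 exp(−2·1269·0.07²).
So c = 2·1269·0.07² = 12.4362.

12.436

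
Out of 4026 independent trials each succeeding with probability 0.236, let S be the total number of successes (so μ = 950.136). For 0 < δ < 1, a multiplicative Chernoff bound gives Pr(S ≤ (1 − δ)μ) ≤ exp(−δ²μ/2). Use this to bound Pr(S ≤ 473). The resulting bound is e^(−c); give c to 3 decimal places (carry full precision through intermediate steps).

Write 473 = (1 − δ)μ, so δ = 1 − 473/950.136 = 0.5021765…
Then the exponent is δ²μ/2 = (μ − 473)²/(2μ) = 119.803251.

119.803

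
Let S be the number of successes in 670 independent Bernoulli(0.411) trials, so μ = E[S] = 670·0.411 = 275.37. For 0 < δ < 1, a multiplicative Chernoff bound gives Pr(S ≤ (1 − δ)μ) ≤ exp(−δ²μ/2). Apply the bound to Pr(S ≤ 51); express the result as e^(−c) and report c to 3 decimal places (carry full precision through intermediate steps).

91.408

Write 51 = (1 − δ)μ, so δ = 1 − 51/275.37 = 0.8147946…
Then the exponent is δ²μ/2 = (μ − 51)²/(2μ) = 91.407737.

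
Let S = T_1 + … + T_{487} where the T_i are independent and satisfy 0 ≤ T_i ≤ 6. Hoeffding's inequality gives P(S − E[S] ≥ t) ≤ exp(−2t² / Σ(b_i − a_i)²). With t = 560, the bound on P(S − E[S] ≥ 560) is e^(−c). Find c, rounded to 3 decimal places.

35.775

Σ(b_i − a_i)² = 487·(6)² = 17532.
c = 2t²/17532 = 2·560²/17532 = 35.7746.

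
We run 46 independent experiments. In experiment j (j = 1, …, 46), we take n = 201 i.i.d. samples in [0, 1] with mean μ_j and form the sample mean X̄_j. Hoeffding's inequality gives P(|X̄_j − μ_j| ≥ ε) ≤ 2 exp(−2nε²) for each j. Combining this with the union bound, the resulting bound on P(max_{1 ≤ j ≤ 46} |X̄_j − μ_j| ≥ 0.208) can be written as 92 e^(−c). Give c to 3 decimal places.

17.392

Union bound over the 46 events: P(max_{1 ≤ j ≤ 46} |X̄_j − μ_j| ≥ 0.208) ≤ 46·2·exp(−2nε²) = 92 exp(−2·201·0.208²).
So c = 2·201·0.208² = 17.3921.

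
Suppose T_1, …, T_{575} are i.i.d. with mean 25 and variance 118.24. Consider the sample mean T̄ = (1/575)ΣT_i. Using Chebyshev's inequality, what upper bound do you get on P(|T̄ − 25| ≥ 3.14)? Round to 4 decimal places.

Var(T̄) = Var(T_i)/n = 118.24/575 = 0.20563.
Chebyshev: P(|T̄ − 25| ≥ 3.14) ≤ Var(T̄)/(3.14)² = 118.24/(575·3.14²) = 0.0209.

0.0209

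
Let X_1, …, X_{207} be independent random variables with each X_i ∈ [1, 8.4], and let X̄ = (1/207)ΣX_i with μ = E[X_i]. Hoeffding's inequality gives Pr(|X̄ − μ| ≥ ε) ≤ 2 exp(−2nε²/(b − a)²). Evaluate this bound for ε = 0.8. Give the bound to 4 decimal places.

Exponent: 2nε²/(b − a)² = 2·207·0.8² / 7.4² = 4.83857.
Bound = 2·exp(−4.83857) = 0.01584.

0.0158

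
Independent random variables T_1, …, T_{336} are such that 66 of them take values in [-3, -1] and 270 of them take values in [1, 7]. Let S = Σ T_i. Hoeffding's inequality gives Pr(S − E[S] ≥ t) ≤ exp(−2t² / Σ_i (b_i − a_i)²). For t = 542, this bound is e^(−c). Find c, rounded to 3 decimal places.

Σ(b_i − a_i)² = 66·2² + 270·6² = 9984.
c = 2t² / 9984 = 2·542² / 9984 = 58.8470.

58.847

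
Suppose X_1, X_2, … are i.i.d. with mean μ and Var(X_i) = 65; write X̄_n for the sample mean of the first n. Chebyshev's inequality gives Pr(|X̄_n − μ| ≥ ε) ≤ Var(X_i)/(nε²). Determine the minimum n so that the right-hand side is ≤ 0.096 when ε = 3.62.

52

Require 65/(n·3.62²) ≤ 0.096, i.e. n ≥ 65/(0.096·3.62²) = 51.668.
The smallest integer n is 52.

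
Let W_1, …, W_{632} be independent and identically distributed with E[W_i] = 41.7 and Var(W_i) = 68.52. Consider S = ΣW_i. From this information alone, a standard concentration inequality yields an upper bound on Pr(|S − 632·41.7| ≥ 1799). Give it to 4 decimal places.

0.0134

With mean and variance of each term known, Chebyshev's inequality bounds the deviation of the sum (or sample mean).
Var(S) = n·Var(W_i) = 632·68.52 = 43304.64.
Chebyshev: Pr(|S − 632·41.7| ≥ 1799) ≤ Var(S)/1799² = 43304.64/3236401 = 0.0134.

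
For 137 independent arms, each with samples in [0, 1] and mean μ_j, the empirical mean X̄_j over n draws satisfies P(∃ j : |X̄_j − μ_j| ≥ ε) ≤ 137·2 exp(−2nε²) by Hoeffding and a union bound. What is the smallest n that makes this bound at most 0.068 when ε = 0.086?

562

Need 2·137·exp(−2nε²) ≤ 0.068, i.e. exp(−2nε²) ≤ 0.068/274.
So 2nε² ≥ ln(274/0.068) = 8.301376.
Hence n ≥ 8.301376/(2·0.086²) = 561.207.
The smallest integer n is 562.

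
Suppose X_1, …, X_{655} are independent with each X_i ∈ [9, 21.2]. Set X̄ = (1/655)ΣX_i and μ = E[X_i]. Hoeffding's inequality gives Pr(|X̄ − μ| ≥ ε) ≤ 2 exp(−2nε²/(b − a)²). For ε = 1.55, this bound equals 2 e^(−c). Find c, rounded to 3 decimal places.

c = 2nε²/(b − a)² = 2·655·1.55² / 12.2² = 21.1454.

21.145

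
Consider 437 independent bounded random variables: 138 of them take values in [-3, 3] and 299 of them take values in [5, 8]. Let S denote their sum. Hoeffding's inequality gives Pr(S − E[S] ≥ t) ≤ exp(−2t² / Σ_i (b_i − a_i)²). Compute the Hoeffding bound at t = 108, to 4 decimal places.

Σ(b_i − a_i)² = 138·6² + 299·3² = 7659.
Exponent = 2·108² / 7659 = 3.04583.
Bound = exp(−3.04583) = 0.04756.

0.0476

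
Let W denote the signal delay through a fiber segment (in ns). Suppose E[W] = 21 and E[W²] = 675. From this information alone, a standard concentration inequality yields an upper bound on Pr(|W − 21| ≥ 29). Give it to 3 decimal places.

0.278

The first two moments determine the variance, so Chebyshev's inequality is the sharpest standard bound available.
Var(W) = E[W²] − (E[W])² = 675 − 441 = 234.
Chebyshev's inequality: Pr(|W − μ| ≥ t) ≤ Var(W)/t² = 234/841 = 0.2782.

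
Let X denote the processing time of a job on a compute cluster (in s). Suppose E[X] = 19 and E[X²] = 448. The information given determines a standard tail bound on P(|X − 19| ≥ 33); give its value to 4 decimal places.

0.0799

The first two moments determine the variance, so Chebyshev's inequality is the sharpest standard bound available.
Var(X) = E[X²] − (E[X])² = 448 − 361 = 87.
Chebyshev's inequality: P(|X − μ| ≥ t) ≤ Var(X)/t² = 87/1089 = 0.0799.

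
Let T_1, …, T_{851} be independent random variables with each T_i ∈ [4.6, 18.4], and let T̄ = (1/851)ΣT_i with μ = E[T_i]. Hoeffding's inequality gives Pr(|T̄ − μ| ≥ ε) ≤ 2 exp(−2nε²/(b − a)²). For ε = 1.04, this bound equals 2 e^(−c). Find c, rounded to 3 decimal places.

9.666

c = 2nε²/(b − a)² = 2·851·1.04² / 13.8² = 9.6665.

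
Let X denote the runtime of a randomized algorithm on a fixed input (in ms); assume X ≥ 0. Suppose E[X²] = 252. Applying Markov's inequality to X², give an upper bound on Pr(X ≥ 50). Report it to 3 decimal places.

Since X ≥ 0, the event {X ≥ 50} is the same as {X² ≥ 2500}.
Markov's inequality applied to X² gives Pr(X² ≥ 2500) ≤ E[X²]/2500 = 252/2500 = 0.1008.

0.101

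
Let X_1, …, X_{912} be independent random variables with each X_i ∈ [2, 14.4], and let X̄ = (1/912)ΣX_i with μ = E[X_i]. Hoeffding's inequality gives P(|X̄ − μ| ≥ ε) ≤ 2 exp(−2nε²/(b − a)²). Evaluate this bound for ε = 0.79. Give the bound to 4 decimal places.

0.0012

Exponent: 2nε²/(b − a)² = 2·912·0.79² / 12.4² = 7.40348.
Bound = 2·exp(−7.40348) = 0.00122.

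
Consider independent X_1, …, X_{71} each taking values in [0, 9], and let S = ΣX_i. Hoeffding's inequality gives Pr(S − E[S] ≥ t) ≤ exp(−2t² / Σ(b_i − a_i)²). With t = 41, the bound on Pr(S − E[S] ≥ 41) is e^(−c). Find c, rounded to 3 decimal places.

0.585

Σ(b_i − a_i)² = 71·(9)² = 5751.
c = 2t²/5751 = 2·41²/5751 = 0.5846.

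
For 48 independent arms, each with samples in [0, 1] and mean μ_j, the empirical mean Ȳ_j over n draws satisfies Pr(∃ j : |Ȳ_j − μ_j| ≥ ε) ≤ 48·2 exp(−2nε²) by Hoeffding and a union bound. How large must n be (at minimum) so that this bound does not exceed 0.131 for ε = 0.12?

230

Need 2·48·exp(−2nε²) ≤ 0.131, i.e. exp(−2nε²) ≤ 0.131/96.
So 2nε² ≥ ln(96/0.131) = 6.596906.
Hence n ≥ 6.596906/(2·0.12²) = 229.059.
The smallest integer n is 230.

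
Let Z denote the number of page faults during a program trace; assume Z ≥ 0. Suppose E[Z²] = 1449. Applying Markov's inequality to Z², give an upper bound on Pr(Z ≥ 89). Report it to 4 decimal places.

0.1829

Since Z ≥ 0, the event {Z ≥ 89} is the same as {Z² ≥ 7921}.
Markov's inequality applied to Z² gives Pr(Z² ≥ 7921) ≤ E[Z²]/7921 = 1449/7921 = 0.1829.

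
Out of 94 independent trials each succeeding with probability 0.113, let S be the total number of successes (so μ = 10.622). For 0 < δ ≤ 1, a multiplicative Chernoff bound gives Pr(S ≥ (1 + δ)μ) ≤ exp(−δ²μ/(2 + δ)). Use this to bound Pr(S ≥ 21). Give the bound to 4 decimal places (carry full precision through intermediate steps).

Write 21 = (1 + δ)μ, so δ = 21/10.622 − 1 = 0.9770288…
Then the exponent is δ²μ/(2 + δ) = (21 − μ)² / (μ·(2 + δ)) = 3.405948.
Bound = exp(−3.405948) = 0.03318.

0.0332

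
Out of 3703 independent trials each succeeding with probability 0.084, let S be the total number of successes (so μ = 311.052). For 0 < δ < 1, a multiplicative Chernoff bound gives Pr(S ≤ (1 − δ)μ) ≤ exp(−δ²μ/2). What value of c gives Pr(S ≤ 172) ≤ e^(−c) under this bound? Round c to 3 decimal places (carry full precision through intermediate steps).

31.081

Write 172 = (1 − δ)μ, so δ = 1 − 172/311.052 = 0.4470378…
Then the exponent is δ²μ/2 = (μ − 172)²/(2μ) = 31.080750.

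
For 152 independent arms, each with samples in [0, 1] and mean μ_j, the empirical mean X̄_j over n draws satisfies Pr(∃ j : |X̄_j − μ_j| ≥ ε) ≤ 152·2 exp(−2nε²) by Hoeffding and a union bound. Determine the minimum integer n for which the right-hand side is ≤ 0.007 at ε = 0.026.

7899

Need 2·152·exp(−2nε²) ≤ 0.007, i.e. exp(−2nε²) ≤ 0.007/304.
So 2nε² ≥ ln(304/0.007) = 10.678873.
Hence n ≥ 10.678873/(2·0.026²) = 7898.575.
The smallest integer n is 7899.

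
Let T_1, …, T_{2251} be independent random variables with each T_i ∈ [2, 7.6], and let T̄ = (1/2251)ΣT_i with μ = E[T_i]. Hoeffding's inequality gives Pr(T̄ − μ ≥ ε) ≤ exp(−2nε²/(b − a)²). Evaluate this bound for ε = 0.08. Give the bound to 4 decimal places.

Exponent: 2nε²/(b − a)² = 2·2251·0.08² / 5.6² = 0.91878.
Bound = exp(−0.91878) = 0.39901.

0.3990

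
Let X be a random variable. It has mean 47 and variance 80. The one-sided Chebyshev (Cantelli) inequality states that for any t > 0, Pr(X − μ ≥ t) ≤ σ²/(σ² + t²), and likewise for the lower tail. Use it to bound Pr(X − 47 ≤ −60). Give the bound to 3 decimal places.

Here σ² = 80 and t = 60, so σ² + t² = 3680.
Cantelli's bound: 80/3680 = 0.0217.

0.022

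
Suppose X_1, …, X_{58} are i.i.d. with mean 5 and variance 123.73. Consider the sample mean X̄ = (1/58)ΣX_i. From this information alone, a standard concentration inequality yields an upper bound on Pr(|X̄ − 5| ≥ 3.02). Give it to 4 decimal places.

0.2339

With mean and variance of each term known, Chebyshev's inequality bounds the deviation of the sum (or sample mean).
Var(X̄) = Var(X_i)/n = 123.73/58 = 2.1333.
Chebyshev: Pr(|X̄ − 5| ≥ 3.02) ≤ Var(X̄)/(3.02)² = 123.73/(58·3.02²) = 0.2339.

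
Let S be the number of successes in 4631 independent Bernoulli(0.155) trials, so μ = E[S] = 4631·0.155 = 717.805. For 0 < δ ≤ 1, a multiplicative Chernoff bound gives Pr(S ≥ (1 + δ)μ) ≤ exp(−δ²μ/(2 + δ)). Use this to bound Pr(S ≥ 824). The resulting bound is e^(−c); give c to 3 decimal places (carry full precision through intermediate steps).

Write 824 = (1 + δ)μ, so δ = 824/717.805 − 1 = 0.1479441…
Then the exponent is δ²μ/(2 + δ) = (824 − μ)² / (μ·(2 + δ)) = 7.314400.

7.314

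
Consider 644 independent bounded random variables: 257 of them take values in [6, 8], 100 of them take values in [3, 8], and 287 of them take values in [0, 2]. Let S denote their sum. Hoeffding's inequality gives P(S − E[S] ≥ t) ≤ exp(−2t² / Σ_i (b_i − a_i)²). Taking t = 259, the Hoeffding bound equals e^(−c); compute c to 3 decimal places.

Σ(b_i − a_i)² = 257·2² + 100·5² + 287·2² = 4676.
c = 2t² / 4676 = 2·259² / 4676 = 28.6916.

28.692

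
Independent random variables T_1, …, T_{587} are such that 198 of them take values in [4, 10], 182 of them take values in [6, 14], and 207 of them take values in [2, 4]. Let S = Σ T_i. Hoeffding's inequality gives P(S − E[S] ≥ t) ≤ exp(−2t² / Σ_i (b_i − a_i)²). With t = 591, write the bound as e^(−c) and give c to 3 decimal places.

Σ(b_i − a_i)² = 198·6² + 182·8² + 207·2² = 19604.
c = 2t² / 19604 = 2·591² / 19604 = 35.6336.

35.634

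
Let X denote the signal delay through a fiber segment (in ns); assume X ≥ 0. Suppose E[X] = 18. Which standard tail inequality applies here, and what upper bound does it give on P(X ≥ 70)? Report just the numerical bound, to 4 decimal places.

0.2571

Only the mean of a non-negative variable is known, so Markov's inequality is the applicable tail bound.
Markov's inequality: for a non-negative random variable, P(X ≥ a) ≤ E[X]/a.
Here E[X] = 18 and a = 70, so the bound is 18/70 = 0.2571.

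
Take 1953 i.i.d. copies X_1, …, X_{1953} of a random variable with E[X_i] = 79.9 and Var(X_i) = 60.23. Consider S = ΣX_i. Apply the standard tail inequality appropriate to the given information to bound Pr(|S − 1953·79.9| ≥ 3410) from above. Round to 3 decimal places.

With mean and variance of each term known, Chebyshev's inequality bounds the deviation of the sum (or sample mean).
Var(S) = n·Var(X_i) = 1953·60.23 = 117629.19.
Chebyshev: Pr(|S − 1953·79.9| ≥ 3410) ≤ Var(S)/3410² = 117629.19/11628100 = 0.0101.

0.010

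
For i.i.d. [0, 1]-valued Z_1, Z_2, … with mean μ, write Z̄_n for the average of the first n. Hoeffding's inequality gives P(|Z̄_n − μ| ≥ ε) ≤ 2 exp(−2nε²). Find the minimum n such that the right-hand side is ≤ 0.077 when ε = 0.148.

Require 2·exp(−2nε²) ≤ 0.077, i.e. 2nε² ≥ ln(2/0.077) = 3.257097.
So n ≥ 3.257097 / (2·0.148²) = 74.349.
The smallest integer n is 75.

75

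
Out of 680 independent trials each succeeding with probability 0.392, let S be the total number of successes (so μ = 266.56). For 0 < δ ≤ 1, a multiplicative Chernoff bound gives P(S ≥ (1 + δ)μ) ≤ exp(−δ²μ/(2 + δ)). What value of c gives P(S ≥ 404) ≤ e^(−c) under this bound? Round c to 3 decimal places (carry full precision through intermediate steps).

28.170

Write 404 = (1 + δ)μ, so δ = 404/266.56 − 1 = 0.5156062…
Then the exponent is δ²μ/(2 + δ) = (404 − μ)² / (μ·(2 + δ)) = 28.170117.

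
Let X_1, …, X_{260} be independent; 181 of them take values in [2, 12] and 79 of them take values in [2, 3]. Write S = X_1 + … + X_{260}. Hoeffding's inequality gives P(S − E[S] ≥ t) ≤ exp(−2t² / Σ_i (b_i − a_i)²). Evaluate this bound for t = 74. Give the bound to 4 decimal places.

Σ(b_i − a_i)² = 181·10² + 79·1² = 18179.
Exponent = 2·74² / 18179 = 0.60245.
Bound = exp(−0.60245) = 0.54747.

0.5475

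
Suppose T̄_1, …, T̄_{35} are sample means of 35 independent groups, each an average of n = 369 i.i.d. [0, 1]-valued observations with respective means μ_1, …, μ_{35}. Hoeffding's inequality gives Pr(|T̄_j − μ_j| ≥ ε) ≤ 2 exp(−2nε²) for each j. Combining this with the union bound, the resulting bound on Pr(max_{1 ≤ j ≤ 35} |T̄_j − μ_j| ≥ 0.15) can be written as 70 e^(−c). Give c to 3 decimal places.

16.605

Union bound over the 35 events: Pr(max_{1 ≤ j ≤ 35} |T̄_j − μ_j| ≥ 0.15) ≤ 35·2·exp(−2nε²) = 70 exp(−2·369·0.15²).
So c = 2·369·0.15² = 16.6050.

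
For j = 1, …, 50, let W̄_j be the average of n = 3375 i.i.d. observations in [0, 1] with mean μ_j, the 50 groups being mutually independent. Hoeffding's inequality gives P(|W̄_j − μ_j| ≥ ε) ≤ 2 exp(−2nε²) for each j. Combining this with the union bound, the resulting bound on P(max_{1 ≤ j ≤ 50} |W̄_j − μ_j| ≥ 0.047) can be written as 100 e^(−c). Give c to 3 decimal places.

14.911

Union bound over the 50 events: P(max_{1 ≤ j ≤ 50} |W̄_j − μ_j| ≥ 0.047) ≤ 50·2·exp(−2nε²) = 100 exp(−2·3375·0.047²).
So c = 2·3375·0.047² = 14.9108.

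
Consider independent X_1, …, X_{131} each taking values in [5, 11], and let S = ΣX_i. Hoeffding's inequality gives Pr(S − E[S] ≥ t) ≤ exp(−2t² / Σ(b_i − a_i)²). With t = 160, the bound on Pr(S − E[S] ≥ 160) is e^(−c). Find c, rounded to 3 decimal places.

Σ(b_i − a_i)² = 131·(6)² = 4716.
c = 2t²/4716 = 2·160²/4716 = 10.8567.

10.857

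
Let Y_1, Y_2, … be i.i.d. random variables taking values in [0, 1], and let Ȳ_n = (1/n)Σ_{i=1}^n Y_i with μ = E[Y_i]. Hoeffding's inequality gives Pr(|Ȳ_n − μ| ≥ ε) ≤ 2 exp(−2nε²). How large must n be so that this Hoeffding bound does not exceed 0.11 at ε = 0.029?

Require 2·exp(−2nε²) ≤ 0.11, i.e. 2nε² ≥ ln(2/0.11) = 2.900422.
So n ≥ 2.900422 / (2·0.029²) = 1724.389.
The smallest integer n is 1725.

1725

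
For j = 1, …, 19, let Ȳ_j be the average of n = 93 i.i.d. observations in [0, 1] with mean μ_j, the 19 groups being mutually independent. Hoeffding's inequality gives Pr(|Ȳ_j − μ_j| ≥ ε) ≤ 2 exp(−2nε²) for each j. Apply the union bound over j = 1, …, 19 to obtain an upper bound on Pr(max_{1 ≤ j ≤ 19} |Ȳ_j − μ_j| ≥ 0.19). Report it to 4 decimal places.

0.0461

Per-experiment Hoeffding bound: 2·exp(−2·93·0.19²) = 2·exp(−6.71460) = 0.0024261.
Union bound over 19 events: 19·0.0024261 = 0.04610.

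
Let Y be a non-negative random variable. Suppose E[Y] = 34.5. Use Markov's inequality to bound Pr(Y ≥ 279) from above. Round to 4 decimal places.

Markov's inequality: for a non-negative random variable, Pr(Y ≥ a) ≤ E[Y]/a.
Here E[Y] = 34.5 and a = 279, so the bound is 34.5/279 = 0.1237.

0.1237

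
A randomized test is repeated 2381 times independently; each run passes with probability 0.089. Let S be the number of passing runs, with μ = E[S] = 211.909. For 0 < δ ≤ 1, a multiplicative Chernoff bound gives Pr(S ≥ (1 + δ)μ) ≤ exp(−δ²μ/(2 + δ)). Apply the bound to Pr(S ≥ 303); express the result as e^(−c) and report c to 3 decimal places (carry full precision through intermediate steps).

Write 303 = (1 + δ)μ, so δ = 303/211.909 − 1 = 0.429859…
Then the exponent is δ²μ/(2 + δ) = (303 − μ)² / (μ·(2 + δ)) = 16.114634.

16.115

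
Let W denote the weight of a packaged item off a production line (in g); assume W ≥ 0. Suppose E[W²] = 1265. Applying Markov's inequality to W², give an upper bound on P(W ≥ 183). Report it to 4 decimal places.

0.0378

Since W ≥ 0, the event {W ≥ 183} is the same as {W² ≥ 33489}.
Markov's inequality applied to W² gives P(W² ≥ 33489) ≤ E[W²]/33489 = 1265/33489 = 0.0378.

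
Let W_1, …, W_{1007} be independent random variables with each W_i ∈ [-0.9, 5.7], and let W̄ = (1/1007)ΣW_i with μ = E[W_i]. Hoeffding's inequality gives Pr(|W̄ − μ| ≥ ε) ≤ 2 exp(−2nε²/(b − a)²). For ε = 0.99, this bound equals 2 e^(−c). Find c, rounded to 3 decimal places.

c = 2nε²/(b − a)² = 2·1007·0.99² / 6.6² = 45.3150.

45.315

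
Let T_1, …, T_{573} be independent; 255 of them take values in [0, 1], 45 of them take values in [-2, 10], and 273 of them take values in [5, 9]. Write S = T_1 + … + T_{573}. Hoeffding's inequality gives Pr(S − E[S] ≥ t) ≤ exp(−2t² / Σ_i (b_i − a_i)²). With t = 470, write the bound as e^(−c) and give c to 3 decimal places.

Σ(b_i − a_i)² = 255·1² + 45·12² + 273·4² = 11103.
c = 2t² / 11103 = 2·470² / 11103 = 39.7910.

39.791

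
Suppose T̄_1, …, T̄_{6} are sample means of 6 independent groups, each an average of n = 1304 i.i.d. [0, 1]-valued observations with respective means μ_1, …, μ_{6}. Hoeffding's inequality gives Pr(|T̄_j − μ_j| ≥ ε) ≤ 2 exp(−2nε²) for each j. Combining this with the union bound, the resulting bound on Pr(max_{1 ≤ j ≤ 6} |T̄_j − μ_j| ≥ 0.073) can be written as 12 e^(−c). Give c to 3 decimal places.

Union bound over the 6 events: Pr(max_{1 ≤ j ≤ 6} |T̄_j − μ_j| ≥ 0.073) ≤ 6·2·exp(−2nε²) = 12 exp(−2·1304·0.073²).
So c = 2·1304·0.073² = 13.8980.

13.898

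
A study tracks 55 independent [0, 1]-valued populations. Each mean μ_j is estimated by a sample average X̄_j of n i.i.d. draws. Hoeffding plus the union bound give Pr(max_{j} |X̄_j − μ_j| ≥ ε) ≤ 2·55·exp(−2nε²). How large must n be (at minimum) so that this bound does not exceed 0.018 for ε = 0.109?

367

Need 2·55·exp(−2nε²) ≤ 0.018, i.e. exp(−2nε²) ≤ 0.018/110.
So 2nε² ≥ ln(110/0.018) = 8.717864.
Hence n ≥ 8.717864/(2·0.109²) = 366.883.
The smallest integer n is 367.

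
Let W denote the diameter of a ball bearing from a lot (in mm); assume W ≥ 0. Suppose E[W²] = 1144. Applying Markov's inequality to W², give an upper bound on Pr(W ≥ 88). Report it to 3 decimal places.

0.148

Since W ≥ 0, the event {W ≥ 88} is the same as {W² ≥ 7744}.
Markov's inequality applied to W² gives Pr(W² ≥ 7744) ≤ E[W²]/7744 = 1144/7744 = 0.1477.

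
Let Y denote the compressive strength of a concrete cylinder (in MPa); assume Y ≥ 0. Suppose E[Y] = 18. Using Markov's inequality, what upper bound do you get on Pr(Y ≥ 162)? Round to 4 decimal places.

Markov's inequality: for a non-negative random variable, Pr(Y ≥ a) ≤ E[Y]/a.
Here E[Y] = 18 and a = 162, so the bound is 18/162 = 0.1111.

0.1111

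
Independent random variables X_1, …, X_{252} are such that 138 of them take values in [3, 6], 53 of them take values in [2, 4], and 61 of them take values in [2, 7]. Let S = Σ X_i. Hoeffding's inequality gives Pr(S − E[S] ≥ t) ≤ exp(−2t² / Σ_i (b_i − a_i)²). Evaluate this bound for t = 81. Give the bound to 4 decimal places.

0.0122

Σ(b_i − a_i)² = 138·3² + 53·2² + 61·5² = 2979.
Exponent = 2·81² / 2979 = 4.40483.
Bound = exp(−4.40483) = 0.01222.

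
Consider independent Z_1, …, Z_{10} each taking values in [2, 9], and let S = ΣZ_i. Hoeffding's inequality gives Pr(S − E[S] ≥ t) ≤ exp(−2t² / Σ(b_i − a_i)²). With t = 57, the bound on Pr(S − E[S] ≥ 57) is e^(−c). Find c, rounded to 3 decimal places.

13.261

Σ(b_i − a_i)² = 10·(7)² = 490.
c = 2t²/490 = 2·57²/490 = 13.2612.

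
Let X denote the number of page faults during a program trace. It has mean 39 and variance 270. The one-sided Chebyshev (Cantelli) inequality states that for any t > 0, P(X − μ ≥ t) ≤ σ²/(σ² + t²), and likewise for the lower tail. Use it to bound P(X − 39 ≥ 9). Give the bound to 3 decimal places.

0.769

Here σ² = 270 and t = 9, so σ² + t² = 351.
Cantelli's bound: 270/351 = 0.7692.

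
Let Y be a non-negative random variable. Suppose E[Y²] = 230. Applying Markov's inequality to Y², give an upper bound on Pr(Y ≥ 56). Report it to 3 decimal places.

0.073

Since Y ≥ 0, the event {Y ≥ 56} is the same as {Y² ≥ 3136}.
Markov's inequality applied to Y² gives Pr(Y² ≥ 3136) ≤ E[Y²]/3136 = 230/3136 = 0.0733.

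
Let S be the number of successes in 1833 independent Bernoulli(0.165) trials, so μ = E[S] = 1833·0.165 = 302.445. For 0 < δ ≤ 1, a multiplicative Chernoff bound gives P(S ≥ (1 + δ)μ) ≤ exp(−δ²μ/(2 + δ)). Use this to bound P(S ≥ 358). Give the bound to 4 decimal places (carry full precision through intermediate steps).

Write 358 = (1 + δ)μ, so δ = 358/302.445 − 1 = 0.1836863…
Then the exponent is δ²μ/(2 + δ) = (358 − μ)² / (μ·(2 + δ)) = 4.673149.
Bound = exp(−4.673149) = 0.00934.

0.0093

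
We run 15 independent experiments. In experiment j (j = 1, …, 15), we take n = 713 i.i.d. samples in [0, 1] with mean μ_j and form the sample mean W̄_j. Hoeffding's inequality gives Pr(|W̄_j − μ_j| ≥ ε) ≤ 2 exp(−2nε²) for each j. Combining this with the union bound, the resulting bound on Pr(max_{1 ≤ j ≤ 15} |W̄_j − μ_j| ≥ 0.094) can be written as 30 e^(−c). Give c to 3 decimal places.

Union bound over the 15 events: Pr(max_{1 ≤ j ≤ 15} |W̄_j − μ_j| ≥ 0.094) ≤ 15·2·exp(−2nε²) = 30 exp(−2·713·0.094²).
So c = 2·713·0.094² = 12.6001.

12.600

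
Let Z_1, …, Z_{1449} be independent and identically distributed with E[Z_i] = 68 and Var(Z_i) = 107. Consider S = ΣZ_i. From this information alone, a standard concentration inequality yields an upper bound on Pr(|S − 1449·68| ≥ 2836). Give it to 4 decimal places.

With mean and variance of each term known, Chebyshev's inequality bounds the deviation of the sum (or sample mean).
Var(S) = n·Var(Z_i) = 1449·107 = 155043.
Chebyshev: Pr(|S − 1449·68| ≥ 2836) ≤ Var(S)/2836² = 155043/8042896 = 0.0193.

0.0193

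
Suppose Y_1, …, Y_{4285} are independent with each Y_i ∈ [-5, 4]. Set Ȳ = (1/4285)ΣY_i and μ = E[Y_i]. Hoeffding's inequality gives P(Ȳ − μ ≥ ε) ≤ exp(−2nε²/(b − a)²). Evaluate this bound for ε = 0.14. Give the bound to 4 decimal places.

Exponent: 2nε²/(b − a)² = 2·4285·0.14² / 9² = 2.07373.
Bound = exp(−2.07373) = 0.12572.

0.1257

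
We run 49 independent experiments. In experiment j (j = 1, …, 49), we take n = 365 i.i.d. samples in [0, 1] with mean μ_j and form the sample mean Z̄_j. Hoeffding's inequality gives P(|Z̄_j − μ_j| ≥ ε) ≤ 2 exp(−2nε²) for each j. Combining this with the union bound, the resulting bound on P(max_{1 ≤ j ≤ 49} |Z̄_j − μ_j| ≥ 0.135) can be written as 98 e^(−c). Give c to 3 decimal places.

13.304

Union bound over the 49 events: P(max_{1 ≤ j ≤ 49} |Z̄_j − μ_j| ≥ 0.135) ≤ 49·2·exp(−2nε²) = 98 exp(−2·365·0.135²).
So c = 2·365·0.135² = 13.3042.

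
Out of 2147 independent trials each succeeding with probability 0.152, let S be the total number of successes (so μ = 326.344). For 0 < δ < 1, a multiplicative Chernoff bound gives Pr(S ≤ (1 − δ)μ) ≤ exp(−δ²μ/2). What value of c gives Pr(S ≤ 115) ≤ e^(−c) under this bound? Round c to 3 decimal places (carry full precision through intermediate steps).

Write 115 = (1 − δ)μ, so δ = 1 − 115/326.344 = 0.6476111…
Then the exponent is δ²μ/2 = (μ − 115)²/(2μ) = 68.434361.

68.434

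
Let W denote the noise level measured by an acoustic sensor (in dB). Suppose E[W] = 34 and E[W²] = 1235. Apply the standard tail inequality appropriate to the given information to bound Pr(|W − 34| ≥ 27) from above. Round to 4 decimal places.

The first two moments determine the variance, so Chebyshev's inequality is the sharpest standard bound available.
Var(W) = E[W²] − (E[W])² = 1235 − 1156 = 79.
Chebyshev's inequality: Pr(|W − μ| ≥ t) ≤ Var(W)/t² = 79/729 = 0.1084.

0.1084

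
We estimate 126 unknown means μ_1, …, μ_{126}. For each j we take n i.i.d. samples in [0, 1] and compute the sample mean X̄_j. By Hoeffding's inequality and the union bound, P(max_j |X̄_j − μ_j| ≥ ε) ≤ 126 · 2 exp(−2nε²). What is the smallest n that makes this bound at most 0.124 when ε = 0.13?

226

Need 2·126·exp(−2nε²) ≤ 0.124, i.e. exp(−2nε²) ≤ 0.124/252.
So 2nε² ≥ ln(252/0.124) = 7.616903.
Hence n ≥ 7.616903/(2·0.13²) = 225.352.
The smallest integer n is 226.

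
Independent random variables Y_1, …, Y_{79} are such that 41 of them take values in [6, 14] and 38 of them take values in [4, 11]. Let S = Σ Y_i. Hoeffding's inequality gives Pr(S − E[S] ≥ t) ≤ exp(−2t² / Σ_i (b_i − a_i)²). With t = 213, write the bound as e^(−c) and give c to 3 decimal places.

Σ(b_i − a_i)² = 41·8² + 38·7² = 4486.
c = 2t² / 4486 = 2·213² / 4486 = 20.2269.

20.227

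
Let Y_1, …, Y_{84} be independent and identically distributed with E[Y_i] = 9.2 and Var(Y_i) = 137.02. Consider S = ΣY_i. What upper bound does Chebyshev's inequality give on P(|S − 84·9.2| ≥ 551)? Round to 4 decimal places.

Var(S) = n·Var(Y_i) = 84·137.02 = 11509.68.
Chebyshev: P(|S − 84·9.2| ≥ 551) ≤ Var(S)/551² = 11509.68/303601 = 0.0379.

0.0379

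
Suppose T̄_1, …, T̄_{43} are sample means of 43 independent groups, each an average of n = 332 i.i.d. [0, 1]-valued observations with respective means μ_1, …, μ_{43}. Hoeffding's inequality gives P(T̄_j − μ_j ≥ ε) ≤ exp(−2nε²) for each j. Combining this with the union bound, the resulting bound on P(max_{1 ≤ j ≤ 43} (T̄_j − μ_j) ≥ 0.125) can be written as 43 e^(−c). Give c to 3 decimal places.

Union bound over the 43 events: P(max_{1 ≤ j ≤ 43} (T̄_j − μ_j) ≥ 0.125) ≤ 43·exp(−2nε²) = 43 exp(−2·332·0.125²).
So c = 2·332·0.125² = 10.3750.

10.375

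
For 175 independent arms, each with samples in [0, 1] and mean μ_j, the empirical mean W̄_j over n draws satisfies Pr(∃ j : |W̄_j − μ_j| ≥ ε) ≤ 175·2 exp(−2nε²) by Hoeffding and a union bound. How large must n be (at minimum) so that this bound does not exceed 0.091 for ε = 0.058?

Need 2·175·exp(−2nε²) ≤ 0.091, i.e. exp(−2nε²) ≤ 0.091/350.
So 2nε² ≥ ln(350/0.091) = 8.254829.
Hence n ≥ 8.254829/(2·0.058²) = 1226.937.
The smallest integer n is 1227.

1227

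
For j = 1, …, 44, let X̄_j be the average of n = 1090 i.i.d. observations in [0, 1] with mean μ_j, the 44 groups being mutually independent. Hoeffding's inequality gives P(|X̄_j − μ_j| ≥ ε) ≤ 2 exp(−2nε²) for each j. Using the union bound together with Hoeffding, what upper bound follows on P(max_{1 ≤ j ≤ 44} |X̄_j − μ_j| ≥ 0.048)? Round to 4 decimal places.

Per-experiment Hoeffding bound: 2·exp(−2·1090·0.048²) = 2·exp(−5.02272) = 0.013173.
Union bound over 44 events: 44·0.013173 = 0.57962.

0.5796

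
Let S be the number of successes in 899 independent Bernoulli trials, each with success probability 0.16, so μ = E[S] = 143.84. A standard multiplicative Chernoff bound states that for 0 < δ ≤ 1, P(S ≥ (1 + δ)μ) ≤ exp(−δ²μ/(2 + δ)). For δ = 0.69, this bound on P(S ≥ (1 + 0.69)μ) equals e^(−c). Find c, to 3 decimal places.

c = δ²μ/(2 + δ) = 0.69²·143.84/(2 + 0.69) = 25.4581.

25.458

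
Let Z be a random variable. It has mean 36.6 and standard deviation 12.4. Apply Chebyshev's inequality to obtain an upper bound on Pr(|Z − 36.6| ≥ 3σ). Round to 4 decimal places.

Chebyshev: Pr(|Z − μ| ≥ t) ≤ Var(Z)/t².
Var(Z) = σ² = 12.4² = 153.76.
t = 3·12.4 = 37.2.
Bound = 153.76 / 1383.84 = 0.1111.

0.1111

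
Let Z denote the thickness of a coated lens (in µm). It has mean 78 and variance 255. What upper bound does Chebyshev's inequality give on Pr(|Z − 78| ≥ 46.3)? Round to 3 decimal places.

Chebyshev: Pr(|Z − μ| ≥ t) ≤ Var(Z)/t².
Bound = 255 / 2143.69 = 0.1190.

0.119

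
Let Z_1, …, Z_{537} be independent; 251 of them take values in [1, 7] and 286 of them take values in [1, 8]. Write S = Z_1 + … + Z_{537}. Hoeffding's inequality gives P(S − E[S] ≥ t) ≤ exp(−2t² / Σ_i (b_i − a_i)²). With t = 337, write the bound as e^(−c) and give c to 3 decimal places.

Σ(b_i − a_i)² = 251·6² + 286·7² = 23050.
c = 2t² / 23050 = 2·337² / 23050 = 9.8541.

9.854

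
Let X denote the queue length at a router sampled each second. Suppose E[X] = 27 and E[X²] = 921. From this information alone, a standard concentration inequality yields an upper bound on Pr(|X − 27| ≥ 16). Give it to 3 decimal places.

The first two moments determine the variance, so Chebyshev's inequality is the sharpest standard bound available.
Var(X) = E[X²] − (E[X])² = 921 − 729 = 192.
Chebyshev's inequality: Pr(|X − μ| ≥ t) ≤ Var(X)/t² = 192/256 = 0.7500.

0.750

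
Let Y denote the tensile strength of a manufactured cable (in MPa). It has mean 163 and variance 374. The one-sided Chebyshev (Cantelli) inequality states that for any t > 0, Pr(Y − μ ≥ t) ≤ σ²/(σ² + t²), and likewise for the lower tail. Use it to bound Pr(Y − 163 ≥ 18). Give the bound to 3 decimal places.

Here σ² = 374 and t = 18, so σ² + t² = 698.
Cantelli's bound: 374/698 = 0.5358.

0.536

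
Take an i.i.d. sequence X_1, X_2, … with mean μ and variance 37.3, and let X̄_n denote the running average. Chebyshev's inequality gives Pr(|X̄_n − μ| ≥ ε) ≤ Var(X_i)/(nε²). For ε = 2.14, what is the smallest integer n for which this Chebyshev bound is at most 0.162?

Require 37.3/(n·2.14²) ≤ 0.162, i.e. n ≥ 37.3/(0.162·2.14²) = 50.277.
The smallest integer n is 51.

51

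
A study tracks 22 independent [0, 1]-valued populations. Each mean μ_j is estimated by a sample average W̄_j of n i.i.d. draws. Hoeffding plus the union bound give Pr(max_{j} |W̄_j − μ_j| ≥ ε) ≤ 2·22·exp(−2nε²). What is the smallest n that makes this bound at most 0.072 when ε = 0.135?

Need 2·22·exp(−2nε²) ≤ 0.072, i.e. exp(−2nε²) ≤ 0.072/44.
So 2nε² ≥ ln(44/0.072) = 6.415279.
Hence n ≥ 6.415279/(2·0.135²) = 176.002.
The smallest integer n is 177.

177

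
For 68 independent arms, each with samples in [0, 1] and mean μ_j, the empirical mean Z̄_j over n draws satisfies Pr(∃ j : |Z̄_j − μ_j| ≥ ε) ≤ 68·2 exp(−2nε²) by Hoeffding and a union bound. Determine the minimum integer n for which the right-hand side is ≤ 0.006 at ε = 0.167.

180

Need 2·68·exp(−2nε²) ≤ 0.006, i.e. exp(−2nε²) ≤ 0.006/136.
So 2nε² ≥ ln(136/0.006) = 10.028651.
Hence n ≥ 10.028651/(2·0.167²) = 179.796.
The smallest integer n is 180.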